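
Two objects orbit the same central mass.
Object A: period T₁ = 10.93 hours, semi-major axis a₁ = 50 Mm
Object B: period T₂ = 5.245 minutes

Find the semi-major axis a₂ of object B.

Convert to SI: T₁ = 10.93 hours = 39348 s; a₁ = 50 Mm = 5e+07 m; T₂ = 5.245 minutes = 314.7 s.
Kepler's third law: (T₁/T₂)² = (a₁/a₂)³ ⇒ a₂ = a₁ · (T₂/T₁)^(2/3).
T₂/T₁ = 314.7 / 39348 = 0.00799787.
a₂ = 5e+07 · (0.00799787)^(2/3) m ≈ 2e+06 m = 2 Mm.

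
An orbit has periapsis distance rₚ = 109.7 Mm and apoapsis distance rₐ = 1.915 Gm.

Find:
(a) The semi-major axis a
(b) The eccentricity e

Convert to SI: rₚ = 109.7 Mm = 1.097e+08 m; rₐ = 1.915 Gm = 1.915e+09 m.
(a) a = (rₚ + rₐ) / 2 = (1.097e+08 + 1.915e+09) / 2 ≈ 1.012e+09 m = 1.012 Gm.
(b) e = (rₐ − rₚ) / (rₐ + rₚ) = (1.915e+09 − 1.097e+08) / (1.915e+09 + 1.097e+08) ≈ 0.8916.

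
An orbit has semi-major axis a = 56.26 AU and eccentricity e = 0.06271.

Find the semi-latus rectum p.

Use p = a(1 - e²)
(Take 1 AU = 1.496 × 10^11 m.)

Convert to SI: a = 56.26 AU = 8.4165e+12 m.
p = a (1 − e²).
p = 8.4165e+12 · (1 − (0.06271)²) = 8.4165e+12 · 0.996067 ≈ 8.383e+12 m = 56.04 AU.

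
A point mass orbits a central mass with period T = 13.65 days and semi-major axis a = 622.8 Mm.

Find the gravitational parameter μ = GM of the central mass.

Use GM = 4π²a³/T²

Convert to SI: T = 13.65 days = 1.17936e+06 s; a = 622.8 Mm = 6.228e+08 m.
GM = 4π² · a³ / T².
GM = 4π² · (6.228e+08)³ / (1.17936e+06)² m³/s² ≈ 6.857e+15 m³/s² = 6.857 × 10^15 m³/s².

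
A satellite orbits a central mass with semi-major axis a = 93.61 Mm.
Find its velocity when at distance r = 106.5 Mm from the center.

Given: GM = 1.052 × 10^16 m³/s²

Convert to SI: a = 93.61 Mm = 9.361e+07 m; r = 106.5 Mm = 1.065e+08 m.
Vis-viva: v = √(GM · (2/r − 1/a)).
2/r − 1/a = 2/1.065e+08 − 1/9.361e+07 = 8.09672e-09 m⁻¹.
v = √(1.052e+16 · 8.09672e-09) m/s ≈ 9229 m/s = 9.229 km/s.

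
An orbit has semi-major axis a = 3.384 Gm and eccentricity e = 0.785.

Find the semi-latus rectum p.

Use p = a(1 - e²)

Convert to SI: a = 3.384 Gm = 3.384e+09 m.
p = a (1 − e²).
p = 3.384e+09 · (1 − (0.785)²) = 3.384e+09 · 0.383775 ≈ 1.299e+09 m = 1.299 Gm.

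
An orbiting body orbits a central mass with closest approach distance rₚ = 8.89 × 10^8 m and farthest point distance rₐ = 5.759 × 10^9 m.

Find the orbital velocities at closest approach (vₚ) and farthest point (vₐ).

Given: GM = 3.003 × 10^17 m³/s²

Use the vis-viva equation v² = GM(2/r − 1/a) with a = (rₚ + rₐ)/2 = (8.89e+08 + 5.759e+09)/2 = 3.324e+09 m.
vₚ = √(GM · (2/rₚ − 1/a)) = √(3.003e+17 · (2/8.89e+08 − 1/3.324e+09)) m/s ≈ 2.419e+04 m/s = 24.19 km/s.
vₐ = √(GM · (2/rₐ − 1/a)) = √(3.003e+17 · (2/5.759e+09 − 1/3.324e+09)) m/s ≈ 3734 m/s = 3.734 km/s.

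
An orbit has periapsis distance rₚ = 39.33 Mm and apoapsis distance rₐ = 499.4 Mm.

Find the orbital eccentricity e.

Convert to SI: rₚ = 39.33 Mm = 3.933e+07 m; rₐ = 499.4 Mm = 4.994e+08 m.
e = (rₐ − rₚ) / (rₐ + rₚ).
e = (4.994e+08 − 3.933e+07) / (4.994e+08 + 3.933e+07) = 4.6007e+08 / 5.3873e+08 ≈ 0.854.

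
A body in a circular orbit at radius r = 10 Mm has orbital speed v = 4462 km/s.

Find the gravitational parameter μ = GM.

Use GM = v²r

Convert to SI: r = 10 Mm = 1e+07 m; v = 4462 km/s = 4.462e+06 m/s.
For a circular orbit v² = GM/r, so GM = v² · r.
GM = (4.462e+06)² · 1e+07 m³/s² ≈ 1.991e+20 m³/s² = 1.991 × 10^20 m³/s².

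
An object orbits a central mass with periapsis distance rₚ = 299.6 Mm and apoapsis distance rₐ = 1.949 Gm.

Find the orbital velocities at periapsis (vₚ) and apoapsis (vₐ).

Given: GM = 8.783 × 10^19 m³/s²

Convert to SI: rₚ = 299.6 Mm = 2.996e+08 m; rₐ = 1.949 Gm = 1.949e+09 m.
Use the vis-viva equation v² = GM(2/r − 1/a) with a = (rₚ + rₐ)/2 = (2.996e+08 + 1.949e+09)/2 = 1.1243e+09 m.
vₚ = √(GM · (2/rₚ − 1/a)) = √(8.783e+19 · (2/2.996e+08 − 1/1.1243e+09)) m/s ≈ 7.129e+05 m/s = 712.9 km/s.
vₐ = √(GM · (2/rₐ − 1/a)) = √(8.783e+19 · (2/1.949e+09 − 1/1.1243e+09)) m/s ≈ 1.096e+05 m/s = 109.6 km/s.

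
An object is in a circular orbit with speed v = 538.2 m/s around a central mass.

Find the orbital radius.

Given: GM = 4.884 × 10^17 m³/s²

For a circular orbit, v² = GM / r, so r = GM / v².
r = 4.884e+17 / (538.2)² m ≈ 1.686e+12 m = 1.686 Tm.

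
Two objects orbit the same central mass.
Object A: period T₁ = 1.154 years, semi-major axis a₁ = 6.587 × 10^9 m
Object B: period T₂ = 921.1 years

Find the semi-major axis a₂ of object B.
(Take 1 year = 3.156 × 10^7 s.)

Convert to SI: T₁ = 1.154 years = 3.64202e+07 s; T₂ = 921.1 years = 2.90699e+10 s.
Kepler's third law: (T₁/T₂)² = (a₁/a₂)³ ⇒ a₂ = a₁ · (T₂/T₁)^(2/3).
T₂/T₁ = 2.90699e+10 / 3.64202e+07 = 798.18.
a₂ = 6.587e+09 · (798.18)^(2/3) m ≈ 5.668e+11 m = 5.668 × 10^11 m.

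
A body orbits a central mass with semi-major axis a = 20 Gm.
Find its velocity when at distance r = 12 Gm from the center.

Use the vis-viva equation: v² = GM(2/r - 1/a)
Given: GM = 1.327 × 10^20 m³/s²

Convert to SI: a = 20 Gm = 2e+10 m; r = 12 Gm = 1.2e+10 m.
Vis-viva: v = √(GM · (2/r − 1/a)).
2/r − 1/a = 2/1.2e+10 − 1/2e+10 = 1.16667e-10 m⁻¹.
v = √(1.327e+20 · 1.16667e-10) m/s ≈ 1.244e+05 m/s = 124.4 km/s.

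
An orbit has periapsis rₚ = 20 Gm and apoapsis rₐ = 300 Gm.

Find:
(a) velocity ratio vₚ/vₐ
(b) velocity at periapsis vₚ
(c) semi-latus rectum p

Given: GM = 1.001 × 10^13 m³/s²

Convert to SI: rₚ = 20 Gm = 2e+10 m; rₐ = 300 Gm = 3e+11 m.
(a) Conservation of angular momentum (rₚvₚ = rₐvₐ) gives vₚ/vₐ = rₐ/rₚ = 3e+11/2e+10 ≈ 15
(b) With a = (rₚ + rₐ)/2 = 1.6e+11 m, vₚ = √(GM (2/rₚ − 1/a)) = √(1.001e+13 · (2/2e+10 − 1/1.6e+11)) m/s ≈ 30.63 m/s
(c) From a = (rₚ + rₐ)/2 = 1.6e+11 m and e = (rₐ − rₚ)/(rₐ + rₚ) = 0.875, p = a(1 − e²) = 1.6e+11 · (1 − (0.875)²) ≈ 3.75e+10 m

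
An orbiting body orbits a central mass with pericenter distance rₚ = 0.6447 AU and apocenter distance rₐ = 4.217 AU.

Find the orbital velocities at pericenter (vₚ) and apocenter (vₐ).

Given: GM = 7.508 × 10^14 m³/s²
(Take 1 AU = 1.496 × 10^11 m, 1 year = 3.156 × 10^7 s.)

Convert to SI: rₚ = 0.6447 AU = 9.64471e+10 m; rₐ = 4.217 AU = 6.30863e+11 m.
Use the vis-viva equation v² = GM(2/r − 1/a) with a = (rₚ + rₐ)/2 = (9.64471e+10 + 6.30863e+11)/2 = 3.63655e+11 m.
vₚ = √(GM · (2/rₚ − 1/a)) = √(7.508e+14 · (2/9.64471e+10 − 1/3.63655e+11)) m/s ≈ 116.2 m/s = 0.02452 AU/year.
vₐ = √(GM · (2/rₐ − 1/a)) = √(7.508e+14 · (2/6.30863e+11 − 1/3.63655e+11)) m/s ≈ 17.77 m/s = 0.003748 AU/year.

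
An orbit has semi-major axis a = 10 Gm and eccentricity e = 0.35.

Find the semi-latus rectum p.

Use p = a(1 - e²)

Convert to SI: a = 10 Gm = 1e+10 m.
p = a (1 − e²).
p = 1e+10 · (1 − (0.35)²) = 1e+10 · 0.8775 ≈ 8.775e+09 m = 8.775 Gm.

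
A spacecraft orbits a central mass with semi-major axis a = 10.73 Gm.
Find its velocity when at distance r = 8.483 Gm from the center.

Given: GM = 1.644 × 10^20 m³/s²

Convert to SI: a = 10.73 Gm = 1.073e+10 m; r = 8.483 Gm = 8.483e+09 m.
Vis-viva: v = √(GM · (2/r − 1/a)).
2/r − 1/a = 2/8.483e+09 − 1/1.073e+10 = 1.42569e-10 m⁻¹.
v = √(1.644e+20 · 1.42569e-10) m/s ≈ 1.531e+05 m/s = 153.1 km/s.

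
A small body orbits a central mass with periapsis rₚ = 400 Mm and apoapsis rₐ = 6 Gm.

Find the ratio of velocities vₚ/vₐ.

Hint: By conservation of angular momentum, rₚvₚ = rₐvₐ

Convert to SI: rₚ = 400 Mm = 4e+08 m; rₐ = 6 Gm = 6e+09 m.
Conservation of angular momentum gives rₚvₚ = rₐvₐ, so vₚ/vₐ = rₐ/rₚ.
vₚ/vₐ = 6e+09 / 4e+08 ≈ 15.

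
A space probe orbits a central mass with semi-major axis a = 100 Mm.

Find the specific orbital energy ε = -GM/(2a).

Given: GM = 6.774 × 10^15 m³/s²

Convert to SI: a = 100 Mm = 1e+08 m.
ε = −GM / (2a).
ε = −6.774e+15 / (2 · 1e+08) J/kg ≈ -3.387e+07 J/kg = -33.87 MJ/kg.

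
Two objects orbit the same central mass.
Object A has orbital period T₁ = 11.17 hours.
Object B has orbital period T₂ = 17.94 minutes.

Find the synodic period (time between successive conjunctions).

Convert to SI: T₁ = 11.17 hours = 40212 s; T₂ = 17.94 minutes = 1076.4 s.
T_syn = |T₁ · T₂ / (T₁ − T₂)|.
T_syn = |40212 · 1076.4 / (40212 − 1076.4)| s ≈ 1106 s = 18.43 minutes.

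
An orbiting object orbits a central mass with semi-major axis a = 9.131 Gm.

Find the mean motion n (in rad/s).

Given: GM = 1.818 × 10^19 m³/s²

Convert to SI: a = 9.131 Gm = 9.131e+09 m.
n = √(GM / a³).
n = √(1.818e+19 / (9.131e+09)³) rad/s ≈ 4.887e-06 rad/s.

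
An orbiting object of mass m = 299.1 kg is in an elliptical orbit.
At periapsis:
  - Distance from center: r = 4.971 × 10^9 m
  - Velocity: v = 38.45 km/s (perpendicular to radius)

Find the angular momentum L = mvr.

Convert to SI: v = 38.45 km/s = 38450 m/s.
Since v is perpendicular to r, L = m · v · r.
L = 299.1 · 38450 · 4.971e+09 kg·m²/s ≈ 5.717e+16 kg·m²/s.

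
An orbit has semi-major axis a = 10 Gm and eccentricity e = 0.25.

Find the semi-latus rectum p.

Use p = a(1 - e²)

Convert to SI: a = 10 Gm = 1e+10 m.
p = a (1 − e²).
p = 1e+10 · (1 − (0.25)²) = 1e+10 · 0.9375 ≈ 9.375e+09 m = 9.375 Gm.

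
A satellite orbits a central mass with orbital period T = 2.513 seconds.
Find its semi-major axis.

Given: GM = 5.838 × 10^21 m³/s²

Invert Kepler's third law: a = (GM · T² / (4π²))^(1/3).
Substituting T = 2.513 s and GM = 5.838e+21 m³/s²:
a = (5.838e+21 · (2.513)² / (4π²))^(1/3) m
a ≈ 9.775e+06 m = 9.775 × 10^6 m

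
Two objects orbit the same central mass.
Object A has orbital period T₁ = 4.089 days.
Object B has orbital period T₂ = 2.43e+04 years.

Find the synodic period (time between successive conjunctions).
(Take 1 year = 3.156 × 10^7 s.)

Convert to SI: T₁ = 4.089 days = 353290 s; T₂ = 2.43e+04 years = 7.66908e+11 s.
T_syn = |T₁ · T₂ / (T₁ − T₂)|.
T_syn = |353290 · 7.66908e+11 / (353290 − 7.66908e+11)| s ≈ 3.533e+05 s = 4.089 days.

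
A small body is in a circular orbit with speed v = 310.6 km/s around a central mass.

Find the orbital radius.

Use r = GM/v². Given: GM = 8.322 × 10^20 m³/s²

Convert to SI: v = 310.6 km/s = 310600 m/s.
For a circular orbit, v² = GM / r, so r = GM / v².
r = 8.322e+20 / (310600)² m ≈ 8.626e+09 m = 8.626 × 10^9 m.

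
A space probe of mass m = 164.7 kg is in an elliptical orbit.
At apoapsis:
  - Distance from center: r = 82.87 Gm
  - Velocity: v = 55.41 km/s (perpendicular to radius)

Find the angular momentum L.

Convert to SI: r = 82.87 Gm = 8.287e+10 m; v = 55.41 km/s = 55410 m/s.
Since v is perpendicular to r, L = m · v · r.
L = 164.7 · 55410 · 8.287e+10 kg·m²/s ≈ 7.563e+17 kg·m²/s.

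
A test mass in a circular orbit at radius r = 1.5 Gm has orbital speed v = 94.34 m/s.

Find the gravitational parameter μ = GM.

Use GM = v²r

Convert to SI: r = 1.5 Gm = 1.5e+09 m.
For a circular orbit v² = GM/r, so GM = v² · r.
GM = (94.34)² · 1.5e+09 m³/s² ≈ 1.335e+13 m³/s² = 1.335 × 10^13 m³/s².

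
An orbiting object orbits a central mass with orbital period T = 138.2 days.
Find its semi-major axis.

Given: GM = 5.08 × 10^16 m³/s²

Convert to SI: T = 138.2 days = 1.19405e+07 s.
Invert Kepler's third law: a = (GM · T² / (4π²))^(1/3).
Substituting T = 1.19405e+07 s and GM = 5.08e+16 m³/s²:
a = (5.08e+16 · (1.19405e+07)² / (4π²))^(1/3) m
a ≈ 5.682e+09 m = 5.682 Gm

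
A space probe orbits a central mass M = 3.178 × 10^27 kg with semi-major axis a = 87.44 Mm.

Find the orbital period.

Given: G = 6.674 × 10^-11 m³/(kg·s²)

Convert to SI: a = 87.44 Mm = 8.744e+07 m.
GM = G · M = 6.674e-11 · 3.178e+27 = 2.121e+17 m³/s².
Kepler's third law: T = 2π √(a³ / GM).
Substituting a = 8.744e+07 m and GM = 2.121e+17 m³/s²:
T = 2π √((8.744e+07)³ / 2.121e+17) s
T ≈ 1.116e+04 s = 3.099 hours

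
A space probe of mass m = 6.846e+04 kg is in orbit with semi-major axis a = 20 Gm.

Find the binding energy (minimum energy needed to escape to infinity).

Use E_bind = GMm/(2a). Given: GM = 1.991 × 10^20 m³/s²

Convert to SI: a = 20 Gm = 2e+10 m.
Total orbital energy is E = −GMm/(2a); binding energy is E_bind = −E = GMm/(2a).
E_bind = 1.991e+20 · 6.846e+04 / (2 · 2e+10) J ≈ 3.408e+14 J = 340.8 TJ.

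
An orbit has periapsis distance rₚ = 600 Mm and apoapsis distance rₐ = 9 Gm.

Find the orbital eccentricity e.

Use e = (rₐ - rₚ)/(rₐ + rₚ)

Convert to SI: rₚ = 600 Mm = 6e+08 m; rₐ = 9 Gm = 9e+09 m.
e = (rₐ − rₚ) / (rₐ + rₚ).
e = (9e+09 − 6e+08) / (9e+09 + 6e+08) = 8.4e+09 / 9.6e+09 ≈ 0.875.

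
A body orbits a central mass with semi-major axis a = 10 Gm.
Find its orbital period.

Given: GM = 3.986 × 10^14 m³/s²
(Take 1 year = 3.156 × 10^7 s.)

Convert to SI: a = 10 Gm = 1e+10 m.
Kepler's third law: T = 2π √(a³ / GM).
Substituting a = 1e+10 m and GM = 3.986e+14 m³/s²:
T = 2π √((1e+10)³ / 3.986e+14) s
T ≈ 3.147e+08 s = 9.972 years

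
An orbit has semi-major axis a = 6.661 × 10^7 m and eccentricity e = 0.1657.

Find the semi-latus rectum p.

p = a (1 − e²).
p = 6.661e+07 · (1 − (0.1657)²) = 6.661e+07 · 0.972544 ≈ 6.478e+07 m = 6.478 × 10^7 m.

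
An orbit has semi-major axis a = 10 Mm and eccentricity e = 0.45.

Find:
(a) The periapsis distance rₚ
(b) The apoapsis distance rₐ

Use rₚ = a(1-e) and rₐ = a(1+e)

Convert to SI: a = 10 Mm = 1e+07 m.
(a) rₚ = a(1 − e) = 1e+07 · (1 − 0.45) = 1e+07 · 0.55 ≈ 5.5e+06 m = 5.5 Mm.
(b) rₐ = a(1 + e) = 1e+07 · (1 + 0.45) = 1e+07 · 1.45 ≈ 1.45e+07 m = 14.5 Mm.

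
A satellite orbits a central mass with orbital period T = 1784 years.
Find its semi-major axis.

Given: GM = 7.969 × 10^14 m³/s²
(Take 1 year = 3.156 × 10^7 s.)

Convert to SI: T = 1784 years = 5.6303e+10 s.
Invert Kepler's third law: a = (GM · T² / (4π²))^(1/3).
Substituting T = 5.6303e+10 s and GM = 7.969e+14 m³/s²:
a = (7.969e+14 · (5.6303e+10)² / (4π²))^(1/3) m
a ≈ 4e+11 m = 400 Gm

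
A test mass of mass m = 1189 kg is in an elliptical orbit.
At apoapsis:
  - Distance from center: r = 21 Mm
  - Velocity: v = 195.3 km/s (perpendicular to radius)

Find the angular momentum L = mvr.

Convert to SI: r = 21 Mm = 2.1e+07 m; v = 195.3 km/s = 195300 m/s.
Since v is perpendicular to r, L = m · v · r.
L = 1189 · 195300 · 2.1e+07 kg·m²/s ≈ 4.876e+15 kg·m²/s.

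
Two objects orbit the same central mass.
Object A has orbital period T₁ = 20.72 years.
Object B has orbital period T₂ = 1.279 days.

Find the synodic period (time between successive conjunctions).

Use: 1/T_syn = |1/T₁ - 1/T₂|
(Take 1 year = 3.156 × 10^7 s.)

Convert to SI: T₁ = 20.72 years = 6.53923e+08 s; T₂ = 1.279 days = 110506 s.
T_syn = |T₁ · T₂ / (T₁ − T₂)|.
T_syn = |6.53923e+08 · 110506 / (6.53923e+08 − 110506)| s ≈ 1.105e+05 s = 1.279 days.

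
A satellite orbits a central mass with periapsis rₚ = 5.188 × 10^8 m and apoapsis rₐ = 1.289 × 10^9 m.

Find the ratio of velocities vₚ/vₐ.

Conservation of angular momentum gives rₚvₚ = rₐvₐ, so vₚ/vₐ = rₐ/rₚ.
vₚ/vₐ = 1.289e+09 / 5.188e+08 ≈ 2.485.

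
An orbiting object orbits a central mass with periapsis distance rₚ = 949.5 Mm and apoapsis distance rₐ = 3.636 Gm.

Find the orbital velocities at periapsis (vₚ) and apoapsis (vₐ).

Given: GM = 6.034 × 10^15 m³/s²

Convert to SI: rₚ = 949.5 Mm = 9.495e+08 m; rₐ = 3.636 Gm = 3.636e+09 m.
Use the vis-viva equation v² = GM(2/r − 1/a) with a = (rₚ + rₐ)/2 = (9.495e+08 + 3.636e+09)/2 = 2.29275e+09 m.
vₚ = √(GM · (2/rₚ − 1/a)) = √(6.034e+15 · (2/9.495e+08 − 1/2.29275e+09)) m/s ≈ 3175 m/s = 3.175 km/s.
vₐ = √(GM · (2/rₐ − 1/a)) = √(6.034e+15 · (2/3.636e+09 − 1/2.29275e+09)) m/s ≈ 829 m/s = 829 m/s.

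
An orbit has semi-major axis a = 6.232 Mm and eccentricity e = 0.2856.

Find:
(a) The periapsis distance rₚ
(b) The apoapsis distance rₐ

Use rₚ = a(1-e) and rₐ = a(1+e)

Convert to SI: a = 6.232 Mm = 6.232e+06 m.
(a) rₚ = a(1 − e) = 6.232e+06 · (1 − 0.2856) = 6.232e+06 · 0.7144 ≈ 4.452e+06 m = 4.452 Mm.
(b) rₐ = a(1 + e) = 6.232e+06 · (1 + 0.2856) = 6.232e+06 · 1.2856 ≈ 8.012e+06 m = 8.012 Mm.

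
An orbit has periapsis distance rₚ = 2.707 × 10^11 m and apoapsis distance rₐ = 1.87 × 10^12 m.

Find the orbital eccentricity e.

e = (rₐ − rₚ) / (rₐ + rₚ).
e = (1.87e+12 − 2.707e+11) / (1.87e+12 + 2.707e+11) = 1.5993e+12 / 2.1407e+12 ≈ 0.7471.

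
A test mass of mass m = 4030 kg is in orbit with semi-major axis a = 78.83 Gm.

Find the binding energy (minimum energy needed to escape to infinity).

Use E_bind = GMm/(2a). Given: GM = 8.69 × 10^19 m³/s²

Convert to SI: a = 78.83 Gm = 7.883e+10 m.
Total orbital energy is E = −GMm/(2a); binding energy is E_bind = −E = GMm/(2a).
E_bind = 8.69e+19 · 4030 / (2 · 7.883e+10) J ≈ 2.221e+12 J = 2.221 TJ.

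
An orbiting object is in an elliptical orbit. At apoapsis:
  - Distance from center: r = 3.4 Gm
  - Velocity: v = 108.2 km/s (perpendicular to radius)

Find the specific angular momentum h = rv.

Convert to SI: r = 3.4 Gm = 3.4e+09 m; v = 108.2 km/s = 108200 m/s.
With v perpendicular to r, h = r · v.
h = 3.4e+09 · 108200 m²/s ≈ 3.679e+14 m²/s.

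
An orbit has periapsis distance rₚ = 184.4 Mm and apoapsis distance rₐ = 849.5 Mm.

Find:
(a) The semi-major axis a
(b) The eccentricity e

Convert to SI: rₚ = 184.4 Mm = 1.844e+08 m; rₐ = 849.5 Mm = 8.495e+08 m.
(a) a = (rₚ + rₐ) / 2 = (1.844e+08 + 8.495e+08) / 2 ≈ 5.17e+08 m = 517 Mm.
(b) e = (rₐ − rₚ) / (rₐ + rₚ) = (8.495e+08 − 1.844e+08) / (8.495e+08 + 1.844e+08) ≈ 0.6433.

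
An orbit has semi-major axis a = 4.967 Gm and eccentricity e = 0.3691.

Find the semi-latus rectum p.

Convert to SI: a = 4.967 Gm = 4.967e+09 m.
p = a (1 − e²).
p = 4.967e+09 · (1 − (0.3691)²) = 4.967e+09 · 0.863765 ≈ 4.29e+09 m = 4.29 Gm.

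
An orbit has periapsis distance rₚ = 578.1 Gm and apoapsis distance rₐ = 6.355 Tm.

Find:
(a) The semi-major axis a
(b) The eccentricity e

Convert to SI: rₚ = 578.1 Gm = 5.781e+11 m; rₐ = 6.355 Tm = 6.355e+12 m.
(a) a = (rₚ + rₐ) / 2 = (5.781e+11 + 6.355e+12) / 2 ≈ 3.467e+12 m = 3.467 Tm.
(b) e = (rₐ − rₚ) / (rₐ + rₚ) = (6.355e+12 − 5.781e+11) / (6.355e+12 + 5.781e+11) ≈ 0.8332.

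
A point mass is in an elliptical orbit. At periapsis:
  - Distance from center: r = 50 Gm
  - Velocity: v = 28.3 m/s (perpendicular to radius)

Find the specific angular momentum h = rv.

Convert to SI: r = 50 Gm = 5e+10 m.
With v perpendicular to r, h = r · v.
h = 5e+10 · 28.3 m²/s ≈ 1.415e+12 m²/s.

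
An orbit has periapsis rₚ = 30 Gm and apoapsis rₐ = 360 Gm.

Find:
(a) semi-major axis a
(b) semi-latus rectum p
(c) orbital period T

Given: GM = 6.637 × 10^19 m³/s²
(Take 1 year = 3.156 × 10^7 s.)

Convert to SI: rₚ = 30 Gm = 3e+10 m; rₐ = 360 Gm = 3.6e+11 m.
(a) a = (rₚ + rₐ)/2 = (3e+10 + 3.6e+11)/2 ≈ 1.95e+11 m
(b) From a = (rₚ + rₐ)/2 = 1.95e+11 m and e = (rₐ − rₚ)/(rₐ + rₚ) = 0.846154, p = a(1 − e²) = 1.95e+11 · (1 − (0.846154)²) ≈ 5.538e+10 m
(c) With a = (rₚ + rₐ)/2 = 1.95e+11 m, T = 2π √(a³/GM) = 2π √((1.95e+11)³/6.637e+19) s ≈ 6.641e+07 s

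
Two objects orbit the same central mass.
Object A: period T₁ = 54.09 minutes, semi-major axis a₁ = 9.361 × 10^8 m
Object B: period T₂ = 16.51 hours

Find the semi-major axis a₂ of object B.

Convert to SI: T₁ = 54.09 minutes = 3245.4 s; T₂ = 16.51 hours = 59436 s.
Kepler's third law: (T₁/T₂)² = (a₁/a₂)³ ⇒ a₂ = a₁ · (T₂/T₁)^(2/3).
T₂/T₁ = 59436 / 3245.4 = 18.3139.
a₂ = 9.361e+08 · (18.3139)^(2/3) m ≈ 6.504e+09 m = 6.504 × 10^9 m.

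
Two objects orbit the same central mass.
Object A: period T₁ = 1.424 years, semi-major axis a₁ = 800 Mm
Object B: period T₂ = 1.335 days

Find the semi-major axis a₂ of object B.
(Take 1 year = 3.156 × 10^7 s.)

Convert to SI: T₁ = 1.424 years = 4.49414e+07 s; a₁ = 800 Mm = 8e+08 m; T₂ = 1.335 days = 115344 s.
Kepler's third law: (T₁/T₂)² = (a₁/a₂)³ ⇒ a₂ = a₁ · (T₂/T₁)^(2/3).
T₂/T₁ = 115344 / 4.49414e+07 = 0.00256654.
a₂ = 8e+08 · (0.00256654)^(2/3) m ≈ 1.5e+07 m = 15 Mm.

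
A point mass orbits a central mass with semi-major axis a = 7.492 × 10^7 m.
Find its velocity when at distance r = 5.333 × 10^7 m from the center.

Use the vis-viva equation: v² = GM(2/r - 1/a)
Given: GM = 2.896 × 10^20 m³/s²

Vis-viva: v = √(GM · (2/r − 1/a)).
2/r − 1/a = 2/5.333e+07 − 1/7.492e+07 = 2.41548e-08 m⁻¹.
v = √(2.896e+20 · 2.41548e-08) m/s ≈ 2.645e+06 m/s = 2645 km/s.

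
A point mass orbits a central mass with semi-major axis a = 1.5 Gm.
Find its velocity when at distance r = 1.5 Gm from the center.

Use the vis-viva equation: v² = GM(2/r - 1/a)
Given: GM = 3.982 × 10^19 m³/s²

Convert to SI: a = 1.5 Gm = 1.5e+09 m; r = 1.5 Gm = 1.5e+09 m.
Vis-viva: v = √(GM · (2/r − 1/a)).
2/r − 1/a = 2/1.5e+09 − 1/1.5e+09 = 6.66667e-10 m⁻¹.
v = √(3.982e+19 · 6.66667e-10) m/s ≈ 1.629e+05 m/s = 162.9 km/s.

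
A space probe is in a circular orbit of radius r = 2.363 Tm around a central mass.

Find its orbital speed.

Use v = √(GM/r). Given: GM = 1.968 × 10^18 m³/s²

Convert to SI: r = 2.363 Tm = 2.363e+12 m.
For a circular orbit, gravity supplies the centripetal force, so v = √(GM / r).
v = √(1.968e+18 / 2.363e+12) m/s ≈ 912.6 m/s = 912.6 m/s.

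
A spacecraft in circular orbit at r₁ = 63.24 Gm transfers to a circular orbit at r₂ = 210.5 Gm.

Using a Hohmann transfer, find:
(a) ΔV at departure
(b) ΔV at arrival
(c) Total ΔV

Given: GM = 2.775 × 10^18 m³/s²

Convert to SI: r₁ = 63.24 Gm = 6.324e+10 m; r₂ = 210.5 Gm = 2.105e+11 m.
Transfer semi-major axis: a_t = (r₁ + r₂)/2 = (6.324e+10 + 2.105e+11)/2 = 1.3687e+11 m.
Circular speeds: v₁ = √(GM/r₁) = 6624.23 m/s, v₂ = √(GM/r₂) = 3630.83 m/s.
Transfer speeds (vis-viva v² = GM(2/r − 1/a_t)): v₁ᵗ = 8215 m/s, v₂ᵗ = 2468.01 m/s.
(a) ΔV₁ = |v₁ᵗ − v₁| ≈ 1591 m/s = 1.591 km/s.
(b) ΔV₂ = |v₂ − v₂ᵗ| ≈ 1163 m/s = 1.163 km/s.
(c) ΔV_total = ΔV₁ + ΔV₂ ≈ 2754 m/s = 2.754 km/s.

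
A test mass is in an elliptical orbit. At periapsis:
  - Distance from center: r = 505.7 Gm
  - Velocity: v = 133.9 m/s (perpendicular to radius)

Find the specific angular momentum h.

Convert to SI: r = 505.7 Gm = 5.057e+11 m.
With v perpendicular to r, h = r · v.
h = 5.057e+11 · 133.9 m²/s ≈ 6.771e+13 m²/s.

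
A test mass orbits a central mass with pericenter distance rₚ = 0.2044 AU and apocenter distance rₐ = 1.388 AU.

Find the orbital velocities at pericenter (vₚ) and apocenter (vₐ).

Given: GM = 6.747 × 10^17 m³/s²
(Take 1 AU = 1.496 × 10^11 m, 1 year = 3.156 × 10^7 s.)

Convert to SI: rₚ = 0.2044 AU = 3.05782e+10 m; rₐ = 1.388 AU = 2.07645e+11 m.
Use the vis-viva equation v² = GM(2/r − 1/a) with a = (rₚ + rₐ)/2 = (3.05782e+10 + 2.07645e+11)/2 = 1.19112e+11 m.
vₚ = √(GM · (2/rₚ − 1/a)) = √(6.747e+17 · (2/3.05782e+10 − 1/1.19112e+11)) m/s ≈ 6202 m/s = 1.308 AU/year.
vₐ = √(GM · (2/rₐ − 1/a)) = √(6.747e+17 · (2/2.07645e+11 − 1/1.19112e+11)) m/s ≈ 913.3 m/s = 0.1927 AU/year.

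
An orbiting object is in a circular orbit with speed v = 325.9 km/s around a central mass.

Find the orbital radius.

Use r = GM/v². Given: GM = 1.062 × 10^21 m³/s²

Convert to SI: v = 325.9 km/s = 325900 m/s.
For a circular orbit, v² = GM / r, so r = GM / v².
r = 1.062e+21 / (325900)² m ≈ 9.999e+09 m = 9.999 Gm.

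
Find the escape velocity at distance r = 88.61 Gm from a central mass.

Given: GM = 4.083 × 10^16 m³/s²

Convert to SI: r = 88.61 Gm = 8.861e+10 m.
Escape velocity comes from setting total energy to zero: ½v² − GM/r = 0 ⇒ v_esc = √(2GM / r).
v_esc = √(2 · 4.083e+16 / 8.861e+10) m/s ≈ 960 m/s = 960 m/s.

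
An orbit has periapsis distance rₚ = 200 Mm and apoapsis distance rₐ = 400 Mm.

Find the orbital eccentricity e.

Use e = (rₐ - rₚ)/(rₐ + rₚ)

Convert to SI: rₚ = 200 Mm = 2e+08 m; rₐ = 400 Mm = 4e+08 m.
e = (rₐ − rₚ) / (rₐ + rₚ).
e = (4e+08 − 2e+08) / (4e+08 + 2e+08) = 2e+08 / 6e+08 ≈ 0.3333.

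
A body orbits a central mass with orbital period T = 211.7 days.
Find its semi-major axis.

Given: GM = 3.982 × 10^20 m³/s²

Convert to SI: T = 211.7 days = 1.82909e+07 s.
Invert Kepler's third law: a = (GM · T² / (4π²))^(1/3).
Substituting T = 1.82909e+07 s and GM = 3.982e+20 m³/s²:
a = (3.982e+20 · (1.82909e+07)² / (4π²))^(1/3) m
a ≈ 1.5e+11 m = 150 Gm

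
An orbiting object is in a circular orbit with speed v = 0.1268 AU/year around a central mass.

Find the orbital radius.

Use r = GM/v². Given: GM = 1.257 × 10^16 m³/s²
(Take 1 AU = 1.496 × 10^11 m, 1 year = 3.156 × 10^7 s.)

Convert to SI: v = 0.1268 AU/year = 601.054 m/s.
For a circular orbit, v² = GM / r, so r = GM / v².
r = 1.257e+16 / (601.054)² m ≈ 3.479e+10 m = 0.2326 AU.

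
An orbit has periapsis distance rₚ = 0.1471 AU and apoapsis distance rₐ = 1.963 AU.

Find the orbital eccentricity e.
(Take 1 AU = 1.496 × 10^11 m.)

Convert to SI: rₚ = 0.1471 AU = 2.20062e+10 m; rₐ = 1.963 AU = 2.93665e+11 m.
e = (rₐ − rₚ) / (rₐ + rₚ).
e = (2.93665e+11 − 2.20062e+10) / (2.93665e+11 + 2.20062e+10) = 2.71659e+11 / 3.15671e+11 ≈ 0.8606.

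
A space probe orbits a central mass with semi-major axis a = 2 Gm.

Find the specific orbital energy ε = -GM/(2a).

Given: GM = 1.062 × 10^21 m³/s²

Convert to SI: a = 2 Gm = 2e+09 m.
ε = −GM / (2a).
ε = −1.062e+21 / (2 · 2e+09) J/kg ≈ -2.655e+11 J/kg = -265.5 GJ/kg.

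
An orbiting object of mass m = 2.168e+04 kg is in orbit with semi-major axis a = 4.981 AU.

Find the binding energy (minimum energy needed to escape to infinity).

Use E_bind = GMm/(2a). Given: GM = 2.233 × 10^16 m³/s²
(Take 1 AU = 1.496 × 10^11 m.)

Convert to SI: a = 4.981 AU = 7.45158e+11 m.
Total orbital energy is E = −GMm/(2a); binding energy is E_bind = −E = GMm/(2a).
E_bind = 2.233e+16 · 2.168e+04 / (2 · 7.45158e+11) J ≈ 3.248e+08 J = 324.8 MJ.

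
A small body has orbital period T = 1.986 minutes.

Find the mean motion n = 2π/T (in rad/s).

Convert to SI: T = 1.986 minutes = 119.16 s.
n = 2π / T.
n = 2π / 119.16 s ≈ 0.05273 rad/s.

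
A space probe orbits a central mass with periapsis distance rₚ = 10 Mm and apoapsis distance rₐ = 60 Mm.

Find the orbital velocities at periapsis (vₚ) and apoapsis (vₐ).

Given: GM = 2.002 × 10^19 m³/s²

Convert to SI: rₚ = 10 Mm = 1e+07 m; rₐ = 60 Mm = 6e+07 m.
Use the vis-viva equation v² = GM(2/r − 1/a) with a = (rₚ + rₐ)/2 = (1e+07 + 6e+07)/2 = 3.5e+07 m.
vₚ = √(GM · (2/rₚ − 1/a)) = √(2.002e+19 · (2/1e+07 − 1/3.5e+07)) m/s ≈ 1.853e+06 m/s = 1853 km/s.
vₐ = √(GM · (2/rₐ − 1/a)) = √(2.002e+19 · (2/6e+07 − 1/3.5e+07)) m/s ≈ 3.088e+05 m/s = 308.8 km/s.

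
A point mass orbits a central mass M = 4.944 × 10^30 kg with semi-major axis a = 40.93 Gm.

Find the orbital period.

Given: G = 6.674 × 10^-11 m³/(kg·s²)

Convert to SI: a = 40.93 Gm = 4.093e+10 m.
GM = G · M = 6.674e-11 · 4.944e+30 = 3.29963e+20 m³/s².
Kepler's third law: T = 2π √(a³ / GM).
Substituting a = 4.093e+10 m and GM = 3.29963e+20 m³/s²:
T = 2π √((4.093e+10)³ / 3.29963e+20) s
T ≈ 2.864e+06 s = 33.15 days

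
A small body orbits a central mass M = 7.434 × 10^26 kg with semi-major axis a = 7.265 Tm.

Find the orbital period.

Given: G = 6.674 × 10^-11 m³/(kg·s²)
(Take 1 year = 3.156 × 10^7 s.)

Convert to SI: a = 7.265 Tm = 7.265e+12 m.
GM = G · M = 6.674e-11 · 7.434e+26 = 4.96145e+16 m³/s².
Kepler's third law: T = 2π √(a³ / GM).
Substituting a = 7.265e+12 m and GM = 4.96145e+16 m³/s²:
T = 2π √((7.265e+12)³ / 4.96145e+16) s
T ≈ 5.524e+11 s = 1.75e+04 years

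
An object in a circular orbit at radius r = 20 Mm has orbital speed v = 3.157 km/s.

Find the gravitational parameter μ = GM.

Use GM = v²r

Convert to SI: r = 20 Mm = 2e+07 m; v = 3.157 km/s = 3157 m/s.
For a circular orbit v² = GM/r, so GM = v² · r.
GM = (3157)² · 2e+07 m³/s² ≈ 1.993e+14 m³/s² = 1.993 × 10^14 m³/s².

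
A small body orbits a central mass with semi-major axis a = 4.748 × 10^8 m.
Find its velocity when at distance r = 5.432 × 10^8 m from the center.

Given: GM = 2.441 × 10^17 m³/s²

Vis-viva: v = √(GM · (2/r − 1/a)).
2/r − 1/a = 2/5.432e+08 − 1/4.748e+08 = 1.57574e-09 m⁻¹.
v = √(2.441e+17 · 1.57574e-09) m/s ≈ 1.961e+04 m/s = 19.61 km/s.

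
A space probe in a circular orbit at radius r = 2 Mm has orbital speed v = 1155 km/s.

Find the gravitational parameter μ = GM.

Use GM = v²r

Convert to SI: r = 2 Mm = 2e+06 m; v = 1155 km/s = 1.155e+06 m/s.
For a circular orbit v² = GM/r, so GM = v² · r.
GM = (1.155e+06)² · 2e+06 m³/s² ≈ 2.668e+18 m³/s² = 2.668 × 10^18 m³/s².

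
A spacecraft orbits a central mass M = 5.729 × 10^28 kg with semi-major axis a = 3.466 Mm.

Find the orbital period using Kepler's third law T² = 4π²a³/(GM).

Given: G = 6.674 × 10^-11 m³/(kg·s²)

Convert to SI: a = 3.466 Mm = 3.466e+06 m.
GM = G · M = 6.674e-11 · 5.729e+28 = 3.82353e+18 m³/s².
Kepler's third law: T = 2π √(a³ / GM).
Substituting a = 3.466e+06 m and GM = 3.82353e+18 m³/s²:
T = 2π √((3.466e+06)³ / 3.82353e+18) s
T ≈ 20.73 s = 20.73 seconds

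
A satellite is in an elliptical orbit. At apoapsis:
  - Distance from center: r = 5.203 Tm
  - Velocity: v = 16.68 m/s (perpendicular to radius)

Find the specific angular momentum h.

Convert to SI: r = 5.203 Tm = 5.203e+12 m.
With v perpendicular to r, h = r · v.
h = 5.203e+12 · 16.68 m²/s ≈ 8.679e+13 m²/s.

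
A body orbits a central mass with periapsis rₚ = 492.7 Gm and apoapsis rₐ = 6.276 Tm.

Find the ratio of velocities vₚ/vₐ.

Convert to SI: rₚ = 492.7 Gm = 4.927e+11 m; rₐ = 6.276 Tm = 6.276e+12 m.
Conservation of angular momentum gives rₚvₚ = rₐvₐ, so vₚ/vₐ = rₐ/rₚ.
vₚ/vₐ = 6.276e+12 / 4.927e+11 ≈ 12.74.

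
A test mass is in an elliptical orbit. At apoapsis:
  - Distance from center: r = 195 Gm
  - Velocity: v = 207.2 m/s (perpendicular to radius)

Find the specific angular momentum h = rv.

Convert to SI: r = 195 Gm = 1.95e+11 m.
With v perpendicular to r, h = r · v.
h = 1.95e+11 · 207.2 m²/s ≈ 4.04e+13 m²/s.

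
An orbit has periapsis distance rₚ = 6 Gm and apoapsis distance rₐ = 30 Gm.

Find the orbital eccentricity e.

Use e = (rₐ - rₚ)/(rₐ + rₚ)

Convert to SI: rₚ = 6 Gm = 6e+09 m; rₐ = 30 Gm = 3e+10 m.
e = (rₐ − rₚ) / (rₐ + rₚ).
e = (3e+10 − 6e+09) / (3e+10 + 6e+09) = 2.4e+10 / 3.6e+10 ≈ 0.6667.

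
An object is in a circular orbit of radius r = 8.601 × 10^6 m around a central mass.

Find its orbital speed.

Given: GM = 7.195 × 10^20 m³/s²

For a circular orbit, gravity supplies the centripetal force, so v = √(GM / r).
v = √(7.195e+20 / 8.601e+06) m/s ≈ 9.146e+06 m/s = 9146 km/s.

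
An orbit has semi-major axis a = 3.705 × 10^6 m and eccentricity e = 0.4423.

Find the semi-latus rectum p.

p = a (1 − e²).
p = 3.705e+06 · (1 − (0.4423)²) = 3.705e+06 · 0.804371 ≈ 2.98e+06 m = 2.98 × 10^6 m.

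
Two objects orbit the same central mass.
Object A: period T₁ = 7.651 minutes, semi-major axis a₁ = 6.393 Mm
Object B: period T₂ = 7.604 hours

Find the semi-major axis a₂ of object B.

Convert to SI: T₁ = 7.651 minutes = 459.06 s; a₁ = 6.393 Mm = 6.393e+06 m; T₂ = 7.604 hours = 27374.4 s.
Kepler's third law: (T₁/T₂)² = (a₁/a₂)³ ⇒ a₂ = a₁ · (T₂/T₁)^(2/3).
T₂/T₁ = 27374.4 / 459.06 = 59.6314.
a₂ = 6.393e+06 · (59.6314)^(2/3) m ≈ 9.758e+07 m = 97.58 Mm.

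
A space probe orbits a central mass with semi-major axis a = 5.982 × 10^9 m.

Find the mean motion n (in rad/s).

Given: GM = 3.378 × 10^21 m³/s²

n = √(GM / a³).
n = √(3.378e+21 / (5.982e+09)³) rad/s ≈ 0.0001256 rad/s.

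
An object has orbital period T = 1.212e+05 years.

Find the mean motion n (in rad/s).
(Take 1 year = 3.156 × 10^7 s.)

Convert to SI: T = 1.212e+05 years = 3.82507e+12 s.
n = 2π / T.
n = 2π / 3.82507e+12 s ≈ 1.643e-12 rad/s.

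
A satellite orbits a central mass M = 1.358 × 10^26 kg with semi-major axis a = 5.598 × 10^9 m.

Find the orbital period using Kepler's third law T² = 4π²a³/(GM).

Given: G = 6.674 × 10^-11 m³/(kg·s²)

GM = G · M = 6.674e-11 · 1.358e+26 = 9.06329e+15 m³/s².
Kepler's third law: T = 2π √(a³ / GM).
Substituting a = 5.598e+09 m and GM = 9.06329e+15 m³/s²:
T = 2π √((5.598e+09)³ / 9.06329e+15) s
T ≈ 2.764e+07 s = 319.9 days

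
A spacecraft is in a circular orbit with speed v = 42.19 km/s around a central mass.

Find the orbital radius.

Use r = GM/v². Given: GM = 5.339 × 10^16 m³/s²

Convert to SI: v = 42.19 km/s = 42190 m/s.
For a circular orbit, v² = GM / r, so r = GM / v².
r = 5.339e+16 / (42190)² m ≈ 2.999e+07 m = 29.99 Mm.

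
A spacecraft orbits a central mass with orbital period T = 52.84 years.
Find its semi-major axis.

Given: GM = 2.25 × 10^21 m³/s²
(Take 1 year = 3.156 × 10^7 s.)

Convert to SI: T = 52.84 years = 1.66763e+09 s.
Invert Kepler's third law: a = (GM · T² / (4π²))^(1/3).
Substituting T = 1.66763e+09 s and GM = 2.25e+21 m³/s²:
a = (2.25e+21 · (1.66763e+09)² / (4π²))^(1/3) m
a ≈ 5.412e+12 m = 5.412 Tm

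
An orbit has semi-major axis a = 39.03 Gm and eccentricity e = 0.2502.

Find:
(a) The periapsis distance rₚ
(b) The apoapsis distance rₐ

Convert to SI: a = 39.03 Gm = 3.903e+10 m.
(a) rₚ = a(1 − e) = 3.903e+10 · (1 − 0.2502) = 3.903e+10 · 0.7498 ≈ 2.926e+10 m = 29.26 Gm.
(b) rₐ = a(1 + e) = 3.903e+10 · (1 + 0.2502) = 3.903e+10 · 1.2502 ≈ 4.88e+10 m = 48.8 Gm.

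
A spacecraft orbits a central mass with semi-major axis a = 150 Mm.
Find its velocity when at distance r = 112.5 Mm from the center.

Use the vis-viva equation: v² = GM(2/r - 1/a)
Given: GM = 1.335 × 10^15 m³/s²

Convert to SI: a = 150 Mm = 1.5e+08 m; r = 112.5 Mm = 1.125e+08 m.
Vis-viva: v = √(GM · (2/r − 1/a)).
2/r − 1/a = 2/1.125e+08 − 1/1.5e+08 = 1.11111e-08 m⁻¹.
v = √(1.335e+15 · 1.11111e-08) m/s ≈ 3851 m/s = 3.851 km/s.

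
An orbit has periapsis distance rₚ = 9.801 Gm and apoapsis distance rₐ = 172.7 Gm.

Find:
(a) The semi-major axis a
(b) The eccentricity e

Convert to SI: rₚ = 9.801 Gm = 9.801e+09 m; rₐ = 172.7 Gm = 1.727e+11 m.
(a) a = (rₚ + rₐ) / 2 = (9.801e+09 + 1.727e+11) / 2 ≈ 9.125e+10 m = 91.25 Gm.
(b) e = (rₐ − rₚ) / (rₐ + rₚ) = (1.727e+11 − 9.801e+09) / (1.727e+11 + 9.801e+09) ≈ 0.8926.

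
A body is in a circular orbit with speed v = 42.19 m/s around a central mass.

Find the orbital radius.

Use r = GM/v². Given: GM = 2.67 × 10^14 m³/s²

For a circular orbit, v² = GM / r, so r = GM / v².
r = 2.67e+14 / (42.19)² m ≈ 1.5e+11 m = 150 Gm.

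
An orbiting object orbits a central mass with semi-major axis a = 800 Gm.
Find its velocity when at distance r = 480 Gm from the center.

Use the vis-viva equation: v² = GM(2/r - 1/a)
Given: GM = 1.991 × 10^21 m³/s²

Convert to SI: a = 800 Gm = 8e+11 m; r = 480 Gm = 4.8e+11 m.
Vis-viva: v = √(GM · (2/r − 1/a)).
2/r − 1/a = 2/4.8e+11 − 1/8e+11 = 2.91667e-12 m⁻¹.
v = √(1.991e+21 · 2.91667e-12) m/s ≈ 7.62e+04 m/s = 76.2 km/s.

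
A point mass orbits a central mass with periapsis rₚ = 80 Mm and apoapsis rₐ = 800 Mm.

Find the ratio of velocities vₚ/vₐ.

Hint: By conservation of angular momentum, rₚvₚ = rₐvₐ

Convert to SI: rₚ = 80 Mm = 8e+07 m; rₐ = 800 Mm = 8e+08 m.
Conservation of angular momentum gives rₚvₚ = rₐvₐ, so vₚ/vₐ = rₐ/rₚ.
vₚ/vₐ = 8e+08 / 8e+07 ≈ 10.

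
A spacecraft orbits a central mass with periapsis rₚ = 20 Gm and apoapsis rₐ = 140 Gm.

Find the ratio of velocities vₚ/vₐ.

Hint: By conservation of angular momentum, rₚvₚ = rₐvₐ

Convert to SI: rₚ = 20 Gm = 2e+10 m; rₐ = 140 Gm = 1.4e+11 m.
Conservation of angular momentum gives rₚvₚ = rₐvₐ, so vₚ/vₐ = rₐ/rₚ.
vₚ/vₐ = 1.4e+11 / 2e+10 ≈ 7.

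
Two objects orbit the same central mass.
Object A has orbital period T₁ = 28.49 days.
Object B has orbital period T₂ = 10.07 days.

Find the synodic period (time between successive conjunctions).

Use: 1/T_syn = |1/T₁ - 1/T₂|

Convert to SI: T₁ = 28.49 days = 2.46154e+06 s; T₂ = 10.07 days = 870048 s.
T_syn = |T₁ · T₂ / (T₁ − T₂)|.
T_syn = |2.46154e+06 · 870048 / (2.46154e+06 − 870048)| s ≈ 1.346e+06 s = 15.58 days.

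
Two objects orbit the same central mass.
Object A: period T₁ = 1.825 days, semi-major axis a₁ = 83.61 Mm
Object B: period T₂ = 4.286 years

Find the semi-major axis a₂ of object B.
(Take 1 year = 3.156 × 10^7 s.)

Convert to SI: T₁ = 1.825 days = 157680 s; a₁ = 83.61 Mm = 8.361e+07 m; T₂ = 4.286 years = 1.35266e+08 s.
Kepler's third law: (T₁/T₂)² = (a₁/a₂)³ ⇒ a₂ = a₁ · (T₂/T₁)^(2/3).
T₂/T₁ = 1.35266e+08 / 157680 = 857.852.
a₂ = 8.361e+07 · (857.852)^(2/3) m ≈ 7.549e+09 m = 7.549 Gm.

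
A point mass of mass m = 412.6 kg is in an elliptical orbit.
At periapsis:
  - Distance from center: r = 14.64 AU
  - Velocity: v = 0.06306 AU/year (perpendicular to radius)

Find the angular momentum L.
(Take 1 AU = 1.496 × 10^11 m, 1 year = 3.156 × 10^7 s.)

Convert to SI: r = 14.64 AU = 2.19014e+12 m; v = 0.06306 AU/year = 298.916 m/s.
Since v is perpendicular to r, L = m · v · r.
L = 412.6 · 298.916 · 2.19014e+12 kg·m²/s ≈ 2.701e+17 kg·m²/s.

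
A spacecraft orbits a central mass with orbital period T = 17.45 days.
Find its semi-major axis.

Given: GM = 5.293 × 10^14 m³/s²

Convert to SI: T = 17.45 days = 1.50768e+06 s.
Invert Kepler's third law: a = (GM · T² / (4π²))^(1/3).
Substituting T = 1.50768e+06 s and GM = 5.293e+14 m³/s²:
a = (5.293e+14 · (1.50768e+06)² / (4π²))^(1/3) m
a ≈ 3.124e+08 m = 312.4 Mm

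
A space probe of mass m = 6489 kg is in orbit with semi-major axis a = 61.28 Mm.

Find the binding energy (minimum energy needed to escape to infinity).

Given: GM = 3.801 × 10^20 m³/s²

Convert to SI: a = 61.28 Mm = 6.128e+07 m.
Total orbital energy is E = −GMm/(2a); binding energy is E_bind = −E = GMm/(2a).
E_bind = 3.801e+20 · 6489 / (2 · 6.128e+07) J ≈ 2.012e+16 J = 20.12 PJ.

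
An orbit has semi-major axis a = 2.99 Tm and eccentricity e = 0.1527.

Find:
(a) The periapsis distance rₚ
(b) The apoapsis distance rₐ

Convert to SI: a = 2.99 Tm = 2.99e+12 m.
(a) rₚ = a(1 − e) = 2.99e+12 · (1 − 0.1527) = 2.99e+12 · 0.8473 ≈ 2.533e+12 m = 2.533 Tm.
(b) rₐ = a(1 + e) = 2.99e+12 · (1 + 0.1527) = 2.99e+12 · 1.1527 ≈ 3.447e+12 m = 3.447 Tm.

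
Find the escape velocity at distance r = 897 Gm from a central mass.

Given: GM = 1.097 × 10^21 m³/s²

Convert to SI: r = 897 Gm = 8.97e+11 m.
Escape velocity comes from setting total energy to zero: ½v² − GM/r = 0 ⇒ v_esc = √(2GM / r).
v_esc = √(2 · 1.097e+21 / 8.97e+11) m/s ≈ 4.946e+04 m/s = 49.46 km/s.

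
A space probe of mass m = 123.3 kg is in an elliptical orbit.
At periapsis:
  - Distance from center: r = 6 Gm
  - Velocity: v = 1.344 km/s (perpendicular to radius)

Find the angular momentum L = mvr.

Convert to SI: r = 6 Gm = 6e+09 m; v = 1.344 km/s = 1344 m/s.
Since v is perpendicular to r, L = m · v · r.
L = 123.3 · 1344 · 6e+09 kg·m²/s ≈ 9.943e+14 kg·m²/s.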